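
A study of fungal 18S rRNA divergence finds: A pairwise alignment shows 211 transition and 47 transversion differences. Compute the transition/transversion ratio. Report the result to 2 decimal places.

R = 211/47 = 4.489361… ≈ 4.49 (to 2 d.p.).

4.49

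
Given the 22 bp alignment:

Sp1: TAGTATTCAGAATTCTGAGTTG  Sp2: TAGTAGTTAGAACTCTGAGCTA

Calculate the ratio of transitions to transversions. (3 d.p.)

Transitions are A↔G and C↔T; transversions are all other mismatches.
Transitions: 4. Transversions: 1.
R = 4/1 = 4.000.

4.000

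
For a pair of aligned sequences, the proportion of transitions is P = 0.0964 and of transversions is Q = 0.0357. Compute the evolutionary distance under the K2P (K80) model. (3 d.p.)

Under the Kimura two-parameter model, d = −½ ln(1 − 2P − Q) − ¼ ln(1 − 2Q).
1 − 2P − Q = 0.7715, giving −½ ln(0.7715) = 0.129709.
1 − 2Q = 0.9286, giving −¼ ln(0.9286) = 0.018519.
d = 0.129709 + 0.018519 = 0.148228.

0.148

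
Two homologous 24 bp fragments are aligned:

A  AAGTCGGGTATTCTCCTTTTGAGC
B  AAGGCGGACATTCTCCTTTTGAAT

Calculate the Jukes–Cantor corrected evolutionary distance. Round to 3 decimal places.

The sequences differ at 5 of 24 sites (4, 8, 9, 23, 24), so p = 5/24 ≈ 0.208333.
d = −(3/4) ln(1 − 4p/3) = −0.75 ln(1 − 0.277777) = −0.75 ln(0.722223)
  = −0.75 × (-0.325421) = 0.244066 substitutions/site.

0.244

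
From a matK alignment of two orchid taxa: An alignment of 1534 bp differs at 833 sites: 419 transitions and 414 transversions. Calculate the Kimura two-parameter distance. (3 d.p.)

1.041

P = 419/1534 ≈ 0.273142 and Q = 414/1534 ≈ 0.269883.
Under the Kimura two-parameter model, d = −½ ln(1 − 2P − Q) − ¼ ln(1 − 2Q).
1 − 2P − Q = 0.183833, giving −½ ln(0.183833) = 0.846864.
1 − 2Q = 0.460234, giving −¼ ln(0.460234) = 0.194005.
d = 0.846864 + 0.194005 = 1.040869.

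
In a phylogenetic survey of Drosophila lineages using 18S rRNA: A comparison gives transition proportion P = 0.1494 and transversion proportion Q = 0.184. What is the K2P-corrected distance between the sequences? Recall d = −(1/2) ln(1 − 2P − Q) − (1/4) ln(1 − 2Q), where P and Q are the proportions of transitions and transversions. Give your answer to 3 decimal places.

0.444

Under the Kimura two-parameter model, d = −½ ln(1 − 2P − Q) − ¼ ln(1 − 2Q).
1 − 2P − Q = 0.5172, giving −½ ln(0.5172) = 0.329663.
1 − 2Q = 0.632, giving −¼ ln(0.632) = 0.114716.
d = 0.329663 + 0.114716 = 0.444379.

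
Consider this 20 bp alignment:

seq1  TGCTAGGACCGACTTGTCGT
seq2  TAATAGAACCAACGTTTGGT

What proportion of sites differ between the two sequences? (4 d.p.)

0.3500

The sequences differ at 7 of 20 positions (sites 2, 3, 7, 11, 14, 16, 18).
p = 7/20 = 0.3500.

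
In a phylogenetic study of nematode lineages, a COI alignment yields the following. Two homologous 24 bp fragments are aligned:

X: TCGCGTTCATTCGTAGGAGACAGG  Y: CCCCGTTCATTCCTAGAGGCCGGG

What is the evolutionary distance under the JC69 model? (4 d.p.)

The sequences differ at 7 of 24 sites (1, 3, 13, 17, 18, 20, 22), so p = 7/24 ≈ 0.291667.
d = −(3/4) ln(1 − 4p/3) = −0.75 ln(1 − 0.388889) = −0.75 ln(0.611111)
  = −0.75 × (-0.492477) = 0.369358 substitutions/site.

0.3694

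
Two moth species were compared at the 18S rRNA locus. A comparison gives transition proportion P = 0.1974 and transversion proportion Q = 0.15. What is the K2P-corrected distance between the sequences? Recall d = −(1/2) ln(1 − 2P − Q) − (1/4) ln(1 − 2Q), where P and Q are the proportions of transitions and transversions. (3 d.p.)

Under the Kimura two-parameter model, d = −½ ln(1 − 2P − Q) − ¼ ln(1 − 2Q).
1 − 2P − Q = 0.4552, giving −½ ln(0.4552) = 0.393509.
1 − 2Q = 0.7, giving −¼ ln(0.7) = 0.089169.
d = 0.393509 + 0.089169 = 0.482678.

0.483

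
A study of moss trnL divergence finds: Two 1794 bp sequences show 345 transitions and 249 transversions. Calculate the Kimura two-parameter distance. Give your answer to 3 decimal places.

P = 345/1794 ≈ 0.192308 and Q = 249/1794 ≈ 0.138796.
Under the Kimura two-parameter model, d = −½ ln(1 − 2P − Q) − ¼ ln(1 − 2Q).
1 − 2P − Q = 0.476588, giving −½ ln(0.476588) = 0.370551.
1 − 2Q = 0.722408, giving −¼ ln(0.722408) = 0.081291.
d = 0.370551 + 0.081291 = 0.451842.

0.452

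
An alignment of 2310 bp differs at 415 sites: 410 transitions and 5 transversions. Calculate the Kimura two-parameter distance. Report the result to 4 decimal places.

P = 410/2310 ≈ 0.177489 and Q = 5/2310 ≈ 0.002165.
Under the Kimura two-parameter model, d = −½ ln(1 − 2P − Q) − ¼ ln(1 − 2Q).
1 − 2P − Q = 0.642857, giving −½ ln(0.642857) = 0.220916.
1 − 2Q = 0.99567, giving −¼ ln(0.99567) = 0.001085.
d = 0.220916 + 0.001085 = 0.222001.

0.2220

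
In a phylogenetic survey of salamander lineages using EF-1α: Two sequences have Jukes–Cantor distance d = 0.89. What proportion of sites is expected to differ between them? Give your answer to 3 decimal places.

0.521

p = (3/4)(1 − e^(−4d/3)) = 0.75 × (1 − e^(-1.186667)) = 0.75 × (1 − 0.305237) = 0.521072.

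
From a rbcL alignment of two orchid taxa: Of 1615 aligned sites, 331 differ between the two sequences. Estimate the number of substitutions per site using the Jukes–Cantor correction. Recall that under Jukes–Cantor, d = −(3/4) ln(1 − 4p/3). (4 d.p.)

p = 331/1615 ≈ 0.204954.
d = −(3/4) ln(1 − 4p/3) = −0.75 ln(1 − 0.273272) = −0.75 ln(0.726728)
  = −0.75 × (-0.319203) = 0.239402 substitutions/site.

0.2394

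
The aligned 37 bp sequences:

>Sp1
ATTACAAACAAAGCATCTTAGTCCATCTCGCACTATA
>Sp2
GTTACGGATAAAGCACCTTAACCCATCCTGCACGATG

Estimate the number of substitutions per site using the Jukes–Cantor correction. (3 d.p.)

0.379

The sequences differ at 11 of 37 sites, so p = 11/37 ≈ 0.297297.
d = −(3/4) ln(1 − 4p/3) = −0.75 ln(1 − 0.396396) = −0.75 ln(0.603604)
  = −0.75 × (-0.504837) = 0.378628 substitutions/site.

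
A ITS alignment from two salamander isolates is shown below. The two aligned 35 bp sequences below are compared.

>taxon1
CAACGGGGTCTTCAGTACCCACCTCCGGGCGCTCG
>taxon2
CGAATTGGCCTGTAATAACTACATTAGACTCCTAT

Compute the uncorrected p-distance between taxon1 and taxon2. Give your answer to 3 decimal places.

The sequences differ at 19 of 35 positions.
p = 19/35 = 0.542857… ≈ 0.543 (to 3 d.p.).

0.543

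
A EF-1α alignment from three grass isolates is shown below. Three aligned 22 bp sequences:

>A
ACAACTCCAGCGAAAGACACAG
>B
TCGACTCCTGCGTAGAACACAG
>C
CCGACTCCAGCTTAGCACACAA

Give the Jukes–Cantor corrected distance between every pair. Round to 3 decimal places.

d(A,B) = 0.339, d(A,C) = 0.414, d(B,C) = 0.271

A–B: 6/22 sites differ → p ≈ 0.272727, d = −0.75 ln(1 − 0.363636) = 0.338988 ≈ 0.339.
A–C: 7/22 sites differ → p ≈ 0.318182, d = −0.75 ln(1 − 0.424243) = 0.414052 ≈ 0.414.
B–C: 5/22 sites differ → p ≈ 0.227273, d = −0.75 ln(1 − 0.303031) = 0.270761 ≈ 0.271.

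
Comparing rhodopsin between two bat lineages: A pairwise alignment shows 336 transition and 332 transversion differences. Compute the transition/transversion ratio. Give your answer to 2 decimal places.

1.01

R = 336/332 = 1.012048… ≈ 1.01 (to 2 d.p.).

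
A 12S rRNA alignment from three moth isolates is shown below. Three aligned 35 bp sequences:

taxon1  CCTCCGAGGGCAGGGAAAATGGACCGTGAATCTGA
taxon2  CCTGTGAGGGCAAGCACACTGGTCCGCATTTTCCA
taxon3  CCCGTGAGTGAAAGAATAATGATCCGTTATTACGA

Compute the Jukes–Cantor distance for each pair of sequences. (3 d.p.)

taxon1–taxon2: 14/35 sites differ → p = 0.4, d = −0.75 ln(1 − 0.533333) = 0.571605 ≈ 0.572.
taxon1–taxon3: 14/35 sites differ → p = 0.4, d = −0.75 ln(1 − 0.533333) = 0.571605 ≈ 0.572.
taxon2–taxon3: 12/35 sites differ → p ≈ 0.342857, d = −0.75 ln(1 − 0.457143) = 0.458182 ≈ 0.458.

d(taxon1,taxon2) = 0.572, d(taxon1,taxon3) = 0.572, d(taxon2,taxon3) = 0.458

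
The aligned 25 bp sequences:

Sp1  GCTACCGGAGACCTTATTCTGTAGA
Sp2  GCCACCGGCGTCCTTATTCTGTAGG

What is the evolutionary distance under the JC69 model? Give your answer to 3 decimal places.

The sequences differ at 4 of 25 sites (3, 9, 11, 25), so p = 4/25 = 0.16.
d = −(3/4) ln(1 − 4p/3) = −0.75 ln(1 − 0.213333) = −0.75 ln(0.786667)
  = −0.75 × (-0.239950) = 0.179963 substitutions/site.

0.180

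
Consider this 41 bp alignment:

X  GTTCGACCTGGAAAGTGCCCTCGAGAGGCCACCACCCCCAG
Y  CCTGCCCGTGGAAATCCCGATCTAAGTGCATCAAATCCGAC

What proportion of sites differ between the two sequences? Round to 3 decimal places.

The sequences differ at 22 of 41 positions.
p = 22/41 = 0.536585… ≈ 0.537 (to 3 d.p.).

0.537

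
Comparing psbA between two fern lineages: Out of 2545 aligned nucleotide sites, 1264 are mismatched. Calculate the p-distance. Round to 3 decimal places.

0.497

p = 1264/2545 = 0.496660… ≈ 0.497 (to 3 d.p.).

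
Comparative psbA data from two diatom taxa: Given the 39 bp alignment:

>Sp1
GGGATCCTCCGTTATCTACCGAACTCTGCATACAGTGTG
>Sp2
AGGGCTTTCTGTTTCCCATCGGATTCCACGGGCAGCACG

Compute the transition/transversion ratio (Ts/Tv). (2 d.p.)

Transitions are A↔G and C↔T; transversions are all other mismatches.
Transitions: 18. Transversions: 2.
R = 18/2 = 9.00.

9.00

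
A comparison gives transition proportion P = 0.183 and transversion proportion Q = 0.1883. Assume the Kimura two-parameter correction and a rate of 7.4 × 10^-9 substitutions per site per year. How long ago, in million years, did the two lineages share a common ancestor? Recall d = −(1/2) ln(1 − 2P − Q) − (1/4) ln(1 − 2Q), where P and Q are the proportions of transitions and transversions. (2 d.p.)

35.28

Under the Kimura two-parameter model, d = −½ ln(1 − 2P − Q) − ¼ ln(1 − 2Q).
1 − 2P − Q = 0.4457, giving −½ ln(0.4457) = 0.404055.
1 − 2Q = 0.6234, giving −¼ ln(0.6234) = 0.118142.
d = 0.404055 + 0.118142 = 0.522197.
Under a molecular clock d = 2μt, so t = d/(2μ) = 0.522197 / (2 × 7.4 × 10^-9) = 35.28 million years.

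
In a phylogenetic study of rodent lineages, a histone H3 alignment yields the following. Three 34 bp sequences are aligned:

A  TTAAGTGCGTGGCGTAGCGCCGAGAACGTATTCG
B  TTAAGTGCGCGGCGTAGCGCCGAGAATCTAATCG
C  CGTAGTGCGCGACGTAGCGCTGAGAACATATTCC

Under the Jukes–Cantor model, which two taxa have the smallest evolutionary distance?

A–B: 4/34 differ, p = 0.118, d = 0.128.
A–C: 8/34 differ, p = 0.235, d = 0.282.
B–C: 9/34 differ, p = 0.265, d = 0.326.
The smallest distance is between A and B.

A and B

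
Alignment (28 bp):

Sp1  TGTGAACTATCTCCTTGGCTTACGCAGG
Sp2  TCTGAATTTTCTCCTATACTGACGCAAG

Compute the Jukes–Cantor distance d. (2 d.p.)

0.36

The sequences differ at 8 of 28 sites (2, 7, 9, 16, 17, 18, 21, 27), so p = 8/28 ≈ 0.285714.
d = −(3/4) ln(1 − 4p/3) = −0.75 ln(1 − 0.380952) = −0.75 ln(0.619048)
  = −0.75 × (-0.479572) = 0.359679 substitutions/site.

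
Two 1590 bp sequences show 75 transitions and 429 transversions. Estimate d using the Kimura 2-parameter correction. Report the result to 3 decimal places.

P = 75/1590 ≈ 0.04717 and Q = 429/1590 ≈ 0.269811.
Under the Kimura two-parameter model, d = −½ ln(1 − 2P − Q) − ¼ ln(1 − 2Q).
1 − 2P − Q = 0.635849, giving −½ ln(0.635849) = 0.226397.
1 − 2Q = 0.460378, giving −¼ ln(0.460378) = 0.193927.
d = 0.226397 + 0.193927 = 0.420324.

0.420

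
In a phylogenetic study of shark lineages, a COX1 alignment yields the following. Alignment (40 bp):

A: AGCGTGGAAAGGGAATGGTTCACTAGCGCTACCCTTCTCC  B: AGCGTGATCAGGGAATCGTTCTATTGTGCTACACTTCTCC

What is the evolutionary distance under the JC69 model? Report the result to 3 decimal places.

The sequences differ at 9 of 40 sites (7, 8, 9, 17, 22, 23, 25, 27, 33), so p = 9/40 = 0.225.
d = −(3/4) ln(1 − 4p/3) = −0.75 ln(1 − 0.3) = −0.75 ln(0.7)
  = −0.75 × (-0.356675) = 0.267506 substitutions/site.

0.268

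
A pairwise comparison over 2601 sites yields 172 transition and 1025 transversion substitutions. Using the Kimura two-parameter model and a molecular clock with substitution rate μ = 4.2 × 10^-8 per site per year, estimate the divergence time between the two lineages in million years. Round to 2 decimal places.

9.07

P = 172/2601 ≈ 0.066128 and Q = 1025/2601 ≈ 0.394079.
Under the Kimura two-parameter model, d = −½ ln(1 − 2P − Q) − ¼ ln(1 − 2Q).
1 − 2P − Q = 0.473665, giving −½ ln(0.473665) = 0.373627.
1 − 2Q = 0.211842, giving −¼ ln(0.211842) = 0.387979.
d = 0.373627 + 0.387979 = 0.761606.
Under a molecular clock d = 2μt, so t = d/(2μ) = 0.761606 / (2 × 4.2 × 10^-8) = 9.07 million years.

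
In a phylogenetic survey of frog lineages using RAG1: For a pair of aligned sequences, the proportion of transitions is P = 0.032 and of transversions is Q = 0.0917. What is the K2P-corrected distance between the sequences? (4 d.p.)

Under the Kimura two-parameter model, d = −½ ln(1 − 2P − Q) − ¼ ln(1 − 2Q).
1 − 2P − Q = 0.8443, giving −½ ln(0.8443) = 0.084624.
1 − 2Q = 0.8166, giving −¼ ln(0.8166) = 0.050651.
d = 0.084624 + 0.050651 = 0.135275.

0.1353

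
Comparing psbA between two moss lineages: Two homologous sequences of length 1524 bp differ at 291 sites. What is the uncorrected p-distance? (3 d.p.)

0.191

p = 291/1524 = 0.190944… ≈ 0.191 (to 3 d.p.).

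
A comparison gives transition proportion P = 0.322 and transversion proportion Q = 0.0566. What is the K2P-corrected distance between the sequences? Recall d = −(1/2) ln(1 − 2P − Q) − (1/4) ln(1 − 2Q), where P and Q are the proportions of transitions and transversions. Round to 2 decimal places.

0.63

Under the Kimura two-parameter model, d = −½ ln(1 − 2P − Q) − ¼ ln(1 − 2Q).
1 − 2P − Q = 0.2994, giving −½ ln(0.2994) = 0.602987.
1 − 2Q = 0.8868, giving −¼ ln(0.8868) = 0.030034.
d = 0.602987 + 0.030034 = 0.633021.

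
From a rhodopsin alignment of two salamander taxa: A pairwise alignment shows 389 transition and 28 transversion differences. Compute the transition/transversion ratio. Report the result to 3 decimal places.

R = 389/28 = 13.892857… ≈ 13.893 (to 3 d.p.).

13.893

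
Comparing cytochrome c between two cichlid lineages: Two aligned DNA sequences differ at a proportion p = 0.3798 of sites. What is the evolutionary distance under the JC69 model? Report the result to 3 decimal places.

0.530

d = −(3/4) ln(1 − 4p/3) = −0.75 ln(1 − 0.5064) = −0.75 ln(0.4936)
  = −0.75 × (-0.706030) = 0.529523 substitutions/site.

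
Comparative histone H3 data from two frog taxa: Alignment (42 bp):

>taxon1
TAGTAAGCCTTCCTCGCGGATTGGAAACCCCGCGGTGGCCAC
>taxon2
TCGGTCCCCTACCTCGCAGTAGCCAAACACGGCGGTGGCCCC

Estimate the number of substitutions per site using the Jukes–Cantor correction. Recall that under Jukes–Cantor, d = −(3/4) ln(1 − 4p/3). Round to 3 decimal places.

0.485

The sequences differ at 15 of 42 sites, so p = 15/42 ≈ 0.357143.
d = −(3/4) ln(1 − 4p/3) = −0.75 ln(1 − 0.476191) = −0.75 ln(0.523809)
  = −0.75 × (-0.646628) = 0.484971 substitutions/site.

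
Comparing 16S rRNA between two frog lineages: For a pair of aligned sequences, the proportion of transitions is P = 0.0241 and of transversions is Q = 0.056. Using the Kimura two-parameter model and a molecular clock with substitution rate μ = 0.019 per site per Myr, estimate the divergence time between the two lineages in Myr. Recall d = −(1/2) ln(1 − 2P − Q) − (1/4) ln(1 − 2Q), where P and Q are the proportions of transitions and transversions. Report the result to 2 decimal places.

2.23

Under the Kimura two-parameter model, d = −½ ln(1 − 2P − Q) − ¼ ln(1 − 2Q).
1 − 2P − Q = 0.8958, giving −½ ln(0.8958) = 0.055019.
1 − 2Q = 0.888, giving −¼ ln(0.888) = 0.029696.
d = 0.055019 + 0.029696 = 0.084715.
Under a molecular clock d = 2μt, so t = d/(2μ) = 0.084715 / (2 × 0.019) = 2.23 Myr.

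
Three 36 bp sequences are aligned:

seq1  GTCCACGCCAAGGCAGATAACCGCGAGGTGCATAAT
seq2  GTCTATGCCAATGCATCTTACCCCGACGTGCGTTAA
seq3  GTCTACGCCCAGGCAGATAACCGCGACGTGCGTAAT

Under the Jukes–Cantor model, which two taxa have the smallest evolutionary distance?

seq1–seq2: 11/36 differ, p = 0.306, d = 0.392.
seq1–seq3: 4/36 differ, p = 0.111, d = 0.120.
seq2–seq3: 9/36 differ, p = 0.250, d = 0.304.
The smallest distance is between seq1 and seq3.

seq1 and seq3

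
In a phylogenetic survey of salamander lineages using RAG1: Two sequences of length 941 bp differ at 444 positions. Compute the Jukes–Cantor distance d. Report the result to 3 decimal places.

p = 444/941 ≈ 0.471838.
d = −(3/4) ln(1 − 4p/3) = −0.75 ln(1 − 0.629117) = −0.75 ln(0.370883)
  = −0.75 × (-0.991869) = 0.743902 substitutions/site.

0.744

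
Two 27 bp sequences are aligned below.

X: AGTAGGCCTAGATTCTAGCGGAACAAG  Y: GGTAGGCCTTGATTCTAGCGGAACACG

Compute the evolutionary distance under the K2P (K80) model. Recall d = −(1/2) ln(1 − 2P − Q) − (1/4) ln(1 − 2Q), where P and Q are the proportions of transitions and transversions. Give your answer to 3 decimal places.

0.120

Of 27 sites, 1 differences are transitions and 2 are transversions, so P = 1/27 ≈ 0.037037 and Q = 2/27 ≈ 0.074074.
Under the Kimura two-parameter model, d = −½ ln(1 − 2P − Q) − ¼ ln(1 − 2Q).
1 − 2P − Q = 0.851852, giving −½ ln(0.851852) = 0.080171.
1 − 2Q = 0.851852, giving −¼ ln(0.851852) = 0.040086.
d = 0.080171 + 0.040086 = 0.120257.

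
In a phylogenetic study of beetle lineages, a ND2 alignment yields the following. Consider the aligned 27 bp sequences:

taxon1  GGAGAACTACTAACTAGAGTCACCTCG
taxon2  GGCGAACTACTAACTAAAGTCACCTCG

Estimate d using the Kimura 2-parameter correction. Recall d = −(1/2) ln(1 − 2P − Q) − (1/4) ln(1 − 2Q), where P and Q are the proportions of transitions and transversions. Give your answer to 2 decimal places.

0.08

Of 27 sites, 1 differences are transitions and 1 are transversions, so P = 1/27 ≈ 0.037037 and Q = 1/27 ≈ 0.037037.
Under the Kimura two-parameter model, d = −½ ln(1 − 2P − Q) − ¼ ln(1 − 2Q).
1 − 2P − Q = 0.888889, giving −½ ln(0.888889) = 0.058891.
1 − 2Q = 0.925926, giving −¼ ln(0.925926) = 0.019240.
d = 0.058891 + 0.019240 = 0.078131.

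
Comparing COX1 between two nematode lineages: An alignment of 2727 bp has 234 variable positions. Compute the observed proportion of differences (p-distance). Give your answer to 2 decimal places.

0.09

p = 234/2727 = 0.085808… ≈ 0.09 (to 2 d.p.).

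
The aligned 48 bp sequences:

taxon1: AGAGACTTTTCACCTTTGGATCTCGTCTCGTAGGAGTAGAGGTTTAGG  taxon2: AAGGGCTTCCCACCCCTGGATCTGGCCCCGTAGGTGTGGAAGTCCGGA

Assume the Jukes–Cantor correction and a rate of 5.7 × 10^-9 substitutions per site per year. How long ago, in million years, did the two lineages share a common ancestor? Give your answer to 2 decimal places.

42.04

The sequences differ at 17 of 48 sites, so p = 17/48 ≈ 0.354167.
d = −(3/4) ln(1 − 4p/3) = −0.75 ln(1 − 0.472223) = −0.75 ln(0.527777)
  = −0.75 × (-0.639081) = 0.479311 substitutions/site.
Under a molecular clock d = 2μt, so t = d/(2μ) = 0.479311 / (2 × 5.7 × 10^-9) = 42.04 million years.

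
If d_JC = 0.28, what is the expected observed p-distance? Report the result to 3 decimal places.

0.234

p = (3/4)(1 − e^(−4d/3)) = 0.75 × (1 − e^(-0.373333)) = 0.75 × (1 − 0.688436) = 0.233673.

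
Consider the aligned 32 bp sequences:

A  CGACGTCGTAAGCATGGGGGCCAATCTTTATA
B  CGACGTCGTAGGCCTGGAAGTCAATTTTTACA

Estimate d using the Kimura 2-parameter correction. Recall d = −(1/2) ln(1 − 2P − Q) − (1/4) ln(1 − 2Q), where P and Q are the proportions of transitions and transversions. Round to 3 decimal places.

Of 32 sites, 6 differences are transitions and 1 are transversions, so P = 6/32 = 0.1875 and Q = 1/32 = 0.03125.
Under the Kimura two-parameter model, d = −½ ln(1 − 2P − Q) − ¼ ln(1 − 2Q).
1 − 2P − Q = 0.59375, giving −½ ln(0.59375) = 0.260648.
1 − 2Q = 0.9375, giving −¼ ln(0.9375) = 0.016135.
d = 0.260648 + 0.016135 = 0.276783.

0.277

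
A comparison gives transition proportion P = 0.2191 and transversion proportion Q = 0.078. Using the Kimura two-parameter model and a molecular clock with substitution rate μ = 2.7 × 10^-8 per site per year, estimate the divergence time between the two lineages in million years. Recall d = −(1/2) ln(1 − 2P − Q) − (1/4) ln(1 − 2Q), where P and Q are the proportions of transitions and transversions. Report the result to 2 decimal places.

Under the Kimura two-parameter model, d = −½ ln(1 − 2P − Q) − ¼ ln(1 − 2Q).
1 − 2P − Q = 0.4838, giving −½ ln(0.4838) = 0.363042.
1 − 2Q = 0.844, giving −¼ ln(0.844) = 0.042401.
d = 0.363042 + 0.042401 = 0.405443.
Under a molecular clock d = 2μt, so t = d/(2μ) = 0.405443 / (2 × 2.7 × 10^-8) = 7.51 million years.

7.51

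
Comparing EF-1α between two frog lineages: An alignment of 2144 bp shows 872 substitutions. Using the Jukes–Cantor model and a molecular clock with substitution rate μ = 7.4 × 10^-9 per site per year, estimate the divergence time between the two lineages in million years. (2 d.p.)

39.60

p = 872/2144 ≈ 0.406716.
d = −(3/4) ln(1 − 4p/3) = −0.75 ln(1 − 0.542288) = −0.75 ln(0.457712)
  = −0.75 × (-0.781515) = 0.586136 substitutions/site.
Under a molecular clock d = 2μt, so t = d/(2μ) = 0.586136 / (2 × 7.4 × 10^-9) = 39.60 million years.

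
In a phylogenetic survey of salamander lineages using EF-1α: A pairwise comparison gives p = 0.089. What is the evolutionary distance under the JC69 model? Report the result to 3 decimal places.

0.095

d = −(3/4) ln(1 − 4p/3) = −0.75 ln(1 − 0.118667) = −0.75 ln(0.881333)
  = −0.75 × (-0.126320) = 0.094740 substitutions/site.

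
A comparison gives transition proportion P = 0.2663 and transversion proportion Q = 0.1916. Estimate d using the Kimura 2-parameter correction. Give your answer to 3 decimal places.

Under the Kimura two-parameter model, d = −½ ln(1 − 2P − Q) − ¼ ln(1 − 2Q).
1 − 2P − Q = 0.2758, giving −½ ln(0.2758) = 0.644040.
1 − 2Q = 0.6168, giving −¼ ln(0.6168) = 0.120803.
d = 0.644040 + 0.120803 = 0.764843.

0.765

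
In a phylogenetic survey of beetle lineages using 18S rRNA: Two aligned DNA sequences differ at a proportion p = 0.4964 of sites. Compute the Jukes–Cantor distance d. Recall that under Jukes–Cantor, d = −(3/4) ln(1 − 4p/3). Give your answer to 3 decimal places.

d = −(3/4) ln(1 − 4p/3) = −0.75 ln(1 − 0.661867) = −0.75 ln(0.338133)
  = −0.75 × (-1.084316) = 0.813237 substitutions/site.

0.813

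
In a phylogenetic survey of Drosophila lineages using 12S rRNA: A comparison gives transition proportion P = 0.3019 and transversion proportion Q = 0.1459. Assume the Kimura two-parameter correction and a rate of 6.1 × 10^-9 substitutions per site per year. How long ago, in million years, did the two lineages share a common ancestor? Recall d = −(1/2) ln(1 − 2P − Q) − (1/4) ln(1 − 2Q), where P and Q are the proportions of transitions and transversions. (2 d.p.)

Under the Kimura two-parameter model, d = −½ ln(1 − 2P − Q) − ¼ ln(1 − 2Q).
1 − 2P − Q = 0.2503, giving −½ ln(0.2503) = 0.692548.
1 − 2Q = 0.7082, giving −¼ ln(0.7082) = 0.086257.
d = 0.692548 + 0.086257 = 0.778805.
Under a molecular clock d = 2μt, so t = d/(2μ) = 0.778805 / (2 × 6.1 × 10^-9) = 63.84 million years.

63.84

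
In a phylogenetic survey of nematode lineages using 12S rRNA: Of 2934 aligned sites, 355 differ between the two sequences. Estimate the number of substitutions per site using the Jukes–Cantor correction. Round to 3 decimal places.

p = 355/2934 ≈ 0.120995.
d = −(3/4) ln(1 − 4p/3) = −0.75 ln(1 − 0.161327) = −0.75 ln(0.838673)
  = −0.75 × (-0.175934) = 0.131951 substitutions/site.

0.132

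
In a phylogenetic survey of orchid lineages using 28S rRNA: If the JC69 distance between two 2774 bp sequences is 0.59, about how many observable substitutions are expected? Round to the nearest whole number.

Invert JC69: p = (3/4)(1 − e^(−4d/3)) = 0.75 × (1 − e^(-0.786667)) = 0.75 × (1 − 0.455360) = 0.408480.
Expected differing sites = pL ≈ 0.408480 × 2774 = 1133.12352 ≈ 1133.

1133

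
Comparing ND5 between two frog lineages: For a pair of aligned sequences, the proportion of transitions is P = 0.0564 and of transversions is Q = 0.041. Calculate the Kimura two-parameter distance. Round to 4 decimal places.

0.1049

Under the Kimura two-parameter model, d = −½ ln(1 − 2P − Q) − ¼ ln(1 − 2Q).
1 − 2P − Q = 0.8462, giving −½ ln(0.8462) = 0.083500.
1 − 2Q = 0.918, giving −¼ ln(0.918) = 0.021389.
d = 0.083500 + 0.021389 = 0.104889.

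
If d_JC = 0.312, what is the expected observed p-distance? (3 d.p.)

0.255

p = (3/4)(1 − e^(−4d/3)) = 0.75 × (1 − e^(-0.416)) = 0.75 × (1 − 0.659680) = 0.255240.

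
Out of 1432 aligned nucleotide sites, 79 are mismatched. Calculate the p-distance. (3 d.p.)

0.055

p = 79/1432 = 0.055167… ≈ 0.055 (to 3 d.p.).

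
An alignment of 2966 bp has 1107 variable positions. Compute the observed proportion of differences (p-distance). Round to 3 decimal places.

0.373

p = 1107/2966 = 0.373229… ≈ 0.373 (to 3 d.p.).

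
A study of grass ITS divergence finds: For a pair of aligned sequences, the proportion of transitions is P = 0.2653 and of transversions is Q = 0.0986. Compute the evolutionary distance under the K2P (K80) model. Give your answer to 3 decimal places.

0.551

Under the Kimura two-parameter model, d = −½ ln(1 − 2P − Q) − ¼ ln(1 − 2Q).
1 − 2P − Q = 0.3708, giving −½ ln(0.3708) = 0.496046.
1 − 2Q = 0.8028, giving −¼ ln(0.8028) = 0.054912.
d = 0.496046 + 0.054912 = 0.550958.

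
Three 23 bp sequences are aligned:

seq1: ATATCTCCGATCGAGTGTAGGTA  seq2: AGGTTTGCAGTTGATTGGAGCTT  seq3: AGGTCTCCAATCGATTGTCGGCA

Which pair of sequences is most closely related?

seq1 and seq3

seq1–seq2: 11/23 differ, p = 0.478, d = 0.761.
seq1–seq3: 6/23 differ, p = 0.261, d = 0.321.
seq2–seq3: 9/23 differ, p = 0.391, d = 0.553.
The smallest distance is between seq1 and seq3.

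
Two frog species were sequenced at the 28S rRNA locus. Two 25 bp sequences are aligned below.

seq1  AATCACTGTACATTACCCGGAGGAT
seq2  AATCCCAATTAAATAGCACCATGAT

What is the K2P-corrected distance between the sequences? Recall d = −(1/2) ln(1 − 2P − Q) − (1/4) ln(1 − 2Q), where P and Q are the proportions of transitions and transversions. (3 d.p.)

0.729

Of 25 sites, 1 differences are transitions and 10 are transversions, so P = 1/25 = 0.04 and Q = 10/25 = 0.4.
Under the Kimura two-parameter model, d = −½ ln(1 − 2P − Q) − ¼ ln(1 − 2Q).
1 − 2P − Q = 0.52, giving −½ ln(0.52) = 0.326963.
1 − 2Q = 0.2, giving −¼ ln(0.2) = 0.402359.
d = 0.326963 + 0.402359 = 0.729322.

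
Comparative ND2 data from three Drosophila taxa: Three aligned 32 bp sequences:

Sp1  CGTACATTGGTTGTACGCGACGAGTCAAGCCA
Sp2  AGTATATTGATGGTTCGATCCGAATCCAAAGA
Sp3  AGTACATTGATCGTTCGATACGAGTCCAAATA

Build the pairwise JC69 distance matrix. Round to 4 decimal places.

d(Sp1,Sp2) = 0.5851, d(Sp1,Sp3) = 0.4042, d(Sp2,Sp3) = 0.1752

Sp1–Sp2: 13/32 sites differ → p = 0.40625, d = −0.75 ln(1 − 0.541667) = 0.585119 ≈ 0.5851.
Sp1–Sp3: 10/32 sites differ → p = 0.3125, d = −0.75 ln(1 − 0.416667) = 0.404248 ≈ 0.4042.
Sp2–Sp3: 5/32 sites differ → p = 0.15625, d = −0.75 ln(1 − 0.208333) = 0.175211 ≈ 0.1752.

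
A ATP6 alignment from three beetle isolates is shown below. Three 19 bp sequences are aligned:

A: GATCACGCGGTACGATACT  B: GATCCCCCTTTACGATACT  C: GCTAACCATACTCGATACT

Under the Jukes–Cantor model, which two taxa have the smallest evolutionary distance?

A–B: 4/19 differ, p = 0.211, d = 0.247.
A–C: 8/19 differ, p = 0.421, d = 0.618.
B–C: 7/19 differ, p = 0.368, d = 0.507.
The smallest distance is between A and B.

A and B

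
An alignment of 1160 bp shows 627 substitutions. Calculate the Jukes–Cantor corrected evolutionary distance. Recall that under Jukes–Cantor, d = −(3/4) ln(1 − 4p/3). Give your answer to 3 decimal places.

p = 627/1160 ≈ 0.540517.
d = −(3/4) ln(1 − 4p/3) = −0.75 ln(1 − 0.720689) = −0.75 ln(0.279311)
  = −0.75 × (-1.275429) = 0.956572 substitutions/site.

0.957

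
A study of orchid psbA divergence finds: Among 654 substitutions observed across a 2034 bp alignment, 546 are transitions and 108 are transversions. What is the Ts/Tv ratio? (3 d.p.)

5.056

R = 546/108 = 5.055555… ≈ 5.056 (to 3 d.p.).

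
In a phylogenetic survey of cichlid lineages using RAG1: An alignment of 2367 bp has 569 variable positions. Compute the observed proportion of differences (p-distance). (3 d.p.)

p = 569/2367 = 0.240388… ≈ 0.240 (to 3 d.p.).

0.240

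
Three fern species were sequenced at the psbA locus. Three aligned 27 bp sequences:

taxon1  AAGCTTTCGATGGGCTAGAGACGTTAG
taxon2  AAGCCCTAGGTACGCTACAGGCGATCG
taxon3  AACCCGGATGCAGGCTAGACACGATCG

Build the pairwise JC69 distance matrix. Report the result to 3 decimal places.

d(taxon1,taxon2) = 0.511, d(taxon1,taxon3) = 0.673, d(taxon2,taxon3) = 0.441

taxon1–taxon2: 10/27 sites differ → p ≈ 0.37037, d = −0.75 ln(1 − 0.493827) = 0.510658 ≈ 0.511.
taxon1–taxon3: 12/27 sites differ → p ≈ 0.444444, d = −0.75 ln(1 − 0.592592) = 0.673455 ≈ 0.673.
taxon2–taxon3: 9/27 sites differ → p ≈ 0.333333, d = −0.75 ln(1 − 0.444444) = 0.440839 ≈ 0.441.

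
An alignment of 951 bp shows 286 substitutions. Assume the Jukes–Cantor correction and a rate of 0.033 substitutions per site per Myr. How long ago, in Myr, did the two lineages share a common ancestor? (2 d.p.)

5.82

p = 286/951 ≈ 0.300736.
d = −(3/4) ln(1 − 4p/3) = −0.75 ln(1 − 0.400981) = −0.75 ln(0.599019)
  = −0.75 × (-0.512462) = 0.384347 substitutions/site.
Under a molecular clock d = 2μt, so t = d/(2μ) = 0.384347 / (2 × 0.033) = 5.82 Myr.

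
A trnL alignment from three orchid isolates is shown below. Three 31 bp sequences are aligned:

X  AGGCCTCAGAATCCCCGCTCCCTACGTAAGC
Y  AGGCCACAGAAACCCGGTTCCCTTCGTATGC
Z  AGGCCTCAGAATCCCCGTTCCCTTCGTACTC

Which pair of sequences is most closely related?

X–Y: 6/31 differ, p = 0.194, d = 0.224.
X–Z: 4/31 differ, p = 0.129, d = 0.142.
Y–Z: 5/31 differ, p = 0.161, d = 0.182.
The smallest distance is between X and Z.

X and Z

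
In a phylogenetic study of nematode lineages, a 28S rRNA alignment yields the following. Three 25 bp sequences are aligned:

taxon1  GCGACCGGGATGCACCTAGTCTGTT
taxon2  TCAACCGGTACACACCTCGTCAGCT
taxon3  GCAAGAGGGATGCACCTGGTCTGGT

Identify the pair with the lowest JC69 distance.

taxon1–taxon2: 8/25 differ, p = 0.320, d = 0.417.
taxon1–taxon3: 5/25 differ, p = 0.200, d = 0.233.
taxon2–taxon3: 9/25 differ, p = 0.360, d = 0.490.
The smallest distance is between taxon1 and taxon3.

taxon1 and taxon3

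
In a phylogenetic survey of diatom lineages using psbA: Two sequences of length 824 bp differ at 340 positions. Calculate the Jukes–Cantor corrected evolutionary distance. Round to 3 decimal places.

0.599

p = 340/824 ≈ 0.412621.
d = −(3/4) ln(1 − 4p/3) = −0.75 ln(1 − 0.550161) = −0.75 ln(0.449839)
  = −0.75 × (-0.798866) = 0.599150 substitutions/site.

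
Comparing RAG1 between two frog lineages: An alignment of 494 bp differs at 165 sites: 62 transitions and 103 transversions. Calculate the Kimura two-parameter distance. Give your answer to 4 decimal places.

P = 62/494 ≈ 0.125506 and Q = 103/494 ≈ 0.208502.
Under the Kimura two-parameter model, d = −½ ln(1 − 2P − Q) − ¼ ln(1 − 2Q).
1 − 2P − Q = 0.540486, giving −½ ln(0.540486) = 0.307643.
1 − 2Q = 0.582996, giving −¼ ln(0.582996) = 0.134894.
d = 0.307643 + 0.134894 = 0.442537.

0.4425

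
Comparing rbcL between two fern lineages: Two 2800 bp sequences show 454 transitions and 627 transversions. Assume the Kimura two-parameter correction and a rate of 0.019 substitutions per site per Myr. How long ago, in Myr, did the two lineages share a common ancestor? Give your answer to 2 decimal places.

14.36

P = 454/2800 ≈ 0.162143 and Q = 627/2800 ≈ 0.223929.
Under the Kimura two-parameter model, d = −½ ln(1 − 2P − Q) − ¼ ln(1 − 2Q).
1 − 2P − Q = 0.451785, giving −½ ln(0.451785) = 0.397274.
1 − 2Q = 0.552142, giving −¼ ln(0.552142) = 0.148488.
d = 0.397274 + 0.148488 = 0.545762.
Under a molecular clock d = 2μt, so t = d/(2μ) = 0.545762 / (2 × 0.019) = 14.36 Myr.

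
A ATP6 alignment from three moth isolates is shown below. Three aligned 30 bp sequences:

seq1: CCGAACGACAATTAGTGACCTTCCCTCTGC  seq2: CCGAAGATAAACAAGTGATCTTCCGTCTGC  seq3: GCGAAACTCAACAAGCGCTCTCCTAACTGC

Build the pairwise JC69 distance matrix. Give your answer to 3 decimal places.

d(seq1,seq2) = 0.330, d(seq1,seq3) = 0.647, d(seq2,seq3) = 0.441

seq1–seq2: 8/30 sites differ → p ≈ 0.266667, d = −0.75 ln(1 − 0.355556) = 0.329526 ≈ 0.330.
seq1–seq3: 13/30 sites differ → p ≈ 0.433333, d = −0.75 ln(1 − 0.577777) = 0.646666 ≈ 0.647.
seq2–seq3: 10/30 sites differ → p ≈ 0.333333, d = −0.75 ln(1 − 0.444444) = 0.440839 ≈ 0.441.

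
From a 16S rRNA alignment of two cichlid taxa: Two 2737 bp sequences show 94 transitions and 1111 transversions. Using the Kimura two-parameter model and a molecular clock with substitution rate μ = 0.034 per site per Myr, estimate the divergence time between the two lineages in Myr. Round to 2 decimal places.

10.87

P = 94/2737 ≈ 0.034344 and Q = 1111/2737 ≈ 0.405919.
Under the Kimura two-parameter model, d = −½ ln(1 − 2P − Q) − ¼ ln(1 − 2Q).
1 − 2P − Q = 0.525393, giving −½ ln(0.525393) = 0.321804.
1 − 2Q = 0.188162, giving −¼ ln(0.188162) = 0.417613.
d = 0.321804 + 0.417613 = 0.739417.
Under a molecular clock d = 2μt, so t = d/(2μ) = 0.739417 / (2 × 0.034) = 10.87 Myr.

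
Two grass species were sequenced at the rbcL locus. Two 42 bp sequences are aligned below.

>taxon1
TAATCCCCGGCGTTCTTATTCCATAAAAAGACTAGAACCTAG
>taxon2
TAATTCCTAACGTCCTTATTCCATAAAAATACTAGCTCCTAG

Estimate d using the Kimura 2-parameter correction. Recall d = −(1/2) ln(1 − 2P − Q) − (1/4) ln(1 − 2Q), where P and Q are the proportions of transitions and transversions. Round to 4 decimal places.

0.2237

Of 42 sites, 5 differences are transitions and 3 are transversions, so P = 5/42 ≈ 0.119048 and Q = 3/42 ≈ 0.071429.
Under the Kimura two-parameter model, d = −½ ln(1 − 2P − Q) − ¼ ln(1 − 2Q).
1 − 2P − Q = 0.690475, giving −½ ln(0.690475) = 0.185188.
1 − 2Q = 0.857142, giving −¼ ln(0.857142) = 0.038538.
d = 0.185188 + 0.038538 = 0.223726.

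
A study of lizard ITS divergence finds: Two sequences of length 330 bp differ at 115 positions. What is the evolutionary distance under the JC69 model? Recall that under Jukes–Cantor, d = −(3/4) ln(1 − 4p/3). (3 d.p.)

0.469

p = 115/330 ≈ 0.348485.
d = −(3/4) ln(1 − 4p/3) = −0.75 ln(1 − 0.464647) = −0.75 ln(0.535353)
  = −0.75 × (-0.624829) = 0.468622 substitutions/site.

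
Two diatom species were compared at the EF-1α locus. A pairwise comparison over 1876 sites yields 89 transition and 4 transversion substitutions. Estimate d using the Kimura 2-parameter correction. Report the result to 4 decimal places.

P = 89/1876 ≈ 0.047441 and Q = 4/1876 ≈ 0.002132.
Under the Kimura two-parameter model, d = −½ ln(1 − 2P − Q) − ¼ ln(1 − 2Q).
1 − 2P − Q = 0.902986, giving −½ ln(0.902986) = 0.051024.
1 − 2Q = 0.995736, giving −¼ ln(0.995736) = 0.001068.
d = 0.051024 + 0.001068 = 0.052092.

0.0521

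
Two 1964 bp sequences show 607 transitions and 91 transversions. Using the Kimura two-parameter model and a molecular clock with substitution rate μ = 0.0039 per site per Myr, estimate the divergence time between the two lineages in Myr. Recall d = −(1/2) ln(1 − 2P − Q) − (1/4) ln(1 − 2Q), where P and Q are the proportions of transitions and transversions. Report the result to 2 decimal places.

P = 607/1964 ≈ 0.309063 and Q = 91/1964 ≈ 0.046334.
Under the Kimura two-parameter model, d = −½ ln(1 − 2P − Q) − ¼ ln(1 − 2Q).
1 − 2P − Q = 0.33554, giving −½ ln(0.33554) = 0.546007.
1 − 2Q = 0.907332, giving −¼ ln(0.907332) = 0.024312.
d = 0.546007 + 0.024312 = 0.570319.
Under a molecular clock d = 2μt, so t = d/(2μ) = 0.570319 / (2 × 0.0039) = 73.12 Myr.

73.12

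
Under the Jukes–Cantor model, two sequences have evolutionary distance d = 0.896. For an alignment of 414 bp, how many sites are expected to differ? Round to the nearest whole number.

Invert JC69: p = (3/4)(1 − e^(−4d/3)) = 0.75 × (1 − e^(-1.194667)) = 0.75 × (1 − 0.302805) = 0.522896.
Expected differing sites = pL ≈ 0.522896 × 414 = 216.478944 ≈ 216.

216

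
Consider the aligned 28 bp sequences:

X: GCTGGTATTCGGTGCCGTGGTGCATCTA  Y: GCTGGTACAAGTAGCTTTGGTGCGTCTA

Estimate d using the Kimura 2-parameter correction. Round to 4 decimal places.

0.3600

Of 28 sites, 3 differences are transitions and 5 are transversions, so P = 3/28 ≈ 0.107143 and Q = 5/28 ≈ 0.178571.
Under the Kimura two-parameter model, d = −½ ln(1 − 2P − Q) − ¼ ln(1 − 2Q).
1 − 2P − Q = 0.607143, giving −½ ln(0.607143) = 0.249495.
1 − 2Q = 0.642858, giving −¼ ln(0.642858) = 0.110458.
d = 0.249495 + 0.110458 = 0.359953.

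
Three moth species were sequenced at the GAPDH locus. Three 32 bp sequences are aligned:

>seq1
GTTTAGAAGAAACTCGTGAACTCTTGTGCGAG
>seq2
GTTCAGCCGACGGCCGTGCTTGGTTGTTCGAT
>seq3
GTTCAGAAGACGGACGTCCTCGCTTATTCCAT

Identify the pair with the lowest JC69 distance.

seq1–seq2: 14/32 differ, p = 0.438, d = 0.657.
seq1–seq3: 13/32 differ, p = 0.406, d = 0.585.
seq2–seq3: 8/32 differ, p = 0.250, d = 0.304.
The smallest distance is between seq2 and seq3.

seq2 and seq3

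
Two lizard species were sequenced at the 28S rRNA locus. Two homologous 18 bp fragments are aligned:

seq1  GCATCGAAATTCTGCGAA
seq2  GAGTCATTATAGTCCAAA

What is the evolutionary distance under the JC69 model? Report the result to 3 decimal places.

The sequences differ at 9 of 18 sites (2, 3, 6, 7, 8, 11, 12, 14, 16), so p = 9/18 = 0.5.
d = −(3/4) ln(1 − 4p/3) = −0.75 ln(1 − 0.666667) = −0.75 ln(0.333333)
  = −0.75 × (-1.098613) = 0.823960 substitutions/site.

0.824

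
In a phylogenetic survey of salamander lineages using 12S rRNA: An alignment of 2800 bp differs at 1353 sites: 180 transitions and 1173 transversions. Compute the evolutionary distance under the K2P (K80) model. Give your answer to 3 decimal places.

0.851

P = 180/2800 ≈ 0.064286 and Q = 1173/2800 ≈ 0.418929.
Under the Kimura two-parameter model, d = −½ ln(1 − 2P − Q) − ¼ ln(1 − 2Q).
1 − 2P − Q = 0.452499, giving −½ ln(0.452499) = 0.396485.
1 − 2Q = 0.162142, giving −¼ ln(0.162142) = 0.454821.
d = 0.396485 + 0.454821 = 0.851306.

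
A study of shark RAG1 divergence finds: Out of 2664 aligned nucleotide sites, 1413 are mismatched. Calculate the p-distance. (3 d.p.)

0.530

p = 1413/2664 = 0.530405… ≈ 0.530 (to 3 d.p.).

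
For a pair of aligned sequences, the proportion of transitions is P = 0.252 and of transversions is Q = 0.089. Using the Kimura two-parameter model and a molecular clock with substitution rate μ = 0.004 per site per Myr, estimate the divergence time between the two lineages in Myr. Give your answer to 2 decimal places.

62.31

Under the Kimura two-parameter model, d = −½ ln(1 − 2P − Q) − ¼ ln(1 − 2Q).
1 − 2P − Q = 0.407, giving −½ ln(0.407) = 0.449471.
1 − 2Q = 0.822, giving −¼ ln(0.822) = 0.049004.
d = 0.449471 + 0.049004 = 0.498475.
Under a molecular clock d = 2μt, so t = d/(2μ) = 0.498475 / (2 × 0.004) = 62.31 Myr.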